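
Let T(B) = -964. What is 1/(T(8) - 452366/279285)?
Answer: -279285/269683106 ≈ -0.0010356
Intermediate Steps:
1/(T(8) - 452366/279285) = 1/(-964 - 452366/279285) = 1/(-269683106/279285) = -279285/269683106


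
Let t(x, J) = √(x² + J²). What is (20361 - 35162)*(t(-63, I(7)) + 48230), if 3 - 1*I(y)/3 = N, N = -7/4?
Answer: -713852230 - 44403*√7417/4 ≈ -7.1481e+8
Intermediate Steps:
N = -7/4 (N = -7*¼ = -7/4 ≈ -1.7500)
I(y) = 57/4 (I(y) = 9 - 3*(-7/4) = 9 + 21/4 = 57/4)
t(x, J) = √(J² + x²)
(20361 - 35162)*(t(-63, I(7)) + 48230) = (20361 - 35162)*(√((57/4)² + (-63)²) + 48230) = -14801*(√(3249/16 + 3969) + 48230) = -14801*(√(66753/16) + 48230) = -14801*(3*√7417/4 + 48230) = -14801*(48230 + 3*√7417/4) = -713852230 - 44403*√7417/4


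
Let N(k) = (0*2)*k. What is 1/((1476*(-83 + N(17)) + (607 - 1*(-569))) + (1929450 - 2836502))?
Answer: -1/1028384 ≈ -9.7240e-7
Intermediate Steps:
N(k) = 0 (N(k) = 0*k = 0)
1/((1476*(-83 + N(17)) + (607 - 1*(-569))) + (1929450 - 2836502)) = 1/((1476*(-83 + 0) + (607 - 1*(-569))) + (1929450 - 2836502)) = 1/((1476*(-83) + (607 + 569)) - 907052) = 1/((-122508 + 1176) - 907052) = 1/(-121332 - 907052) = 1/(-1028384) = -1/1028384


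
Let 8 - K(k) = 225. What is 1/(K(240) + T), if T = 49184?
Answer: 1/48967 ≈ 2.0422e-5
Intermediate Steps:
K(k) = -217 (K(k) = 8 - 1*225 = 8 - 225 = -217)
1/(K(240) + T) = 1/(-217 + 49184) = 1/48967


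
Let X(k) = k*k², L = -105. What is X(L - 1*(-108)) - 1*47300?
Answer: -47273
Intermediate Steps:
X(k) = k³
X(L - 1*(-108)) - 1*47300 = (-105 - 1*(-108))³ - 1*47300 = (-105 + 108)³ - 47300 = 3³ - 47300 = 27 - 47300 = -47273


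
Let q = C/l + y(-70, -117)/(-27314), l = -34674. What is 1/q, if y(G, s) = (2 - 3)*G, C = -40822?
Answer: 33824487/39735176 ≈ 0.85125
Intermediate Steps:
y(G, s) = -G
q = 39735176/33824487 (q = -40822/(-34674) - 1*(-70)/(-27314) = -40822*(-1/34674) + 70*(-1/27314) = 20411/17337 - 5/1951 = 39735176/33824487 ≈ 1.1747)
1/q = 1/(39735176/33824487) = 33824487/39735176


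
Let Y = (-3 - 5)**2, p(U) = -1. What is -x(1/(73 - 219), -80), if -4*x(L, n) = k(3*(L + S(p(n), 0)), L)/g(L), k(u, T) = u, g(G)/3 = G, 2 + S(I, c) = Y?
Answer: -9051/4 ≈ -2262.8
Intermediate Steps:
Y = 64 (Y = (-8)**2 = 64)
S(I, c) = 62 (S(I, c) = -2 + 64 = 62)
g(G) = 3*G
x(L, n) = -(186 + 3*L)/(12*L) (x(L, n) = -3*(L + 62)/(4*(3*L)) = -3*(62 + L)*1/(3*L)/4 = -(186 + 3*L)*1/(3*L)/4 = -(186 + 3*L)/(12*L))
-x(1/(73 - 219), -80) = -(-62 - 1/(73 - 219))/(4*(1/(73 - 219))) = -(-62 - 1/(-146))/(4*(1/(-146))) = -(-62 - 1*(-1/146))/(4*(-1/146)) = -(-146)*(-62 + 1/146)/4 = -(-146)*(-9051)/(4*146) = -1*9051/4 = -9051/4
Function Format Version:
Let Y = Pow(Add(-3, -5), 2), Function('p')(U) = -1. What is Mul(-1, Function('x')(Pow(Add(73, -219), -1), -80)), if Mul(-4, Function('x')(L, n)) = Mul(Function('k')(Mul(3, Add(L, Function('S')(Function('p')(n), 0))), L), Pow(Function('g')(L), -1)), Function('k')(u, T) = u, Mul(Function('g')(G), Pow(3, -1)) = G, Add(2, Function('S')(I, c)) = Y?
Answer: Rational(-9051, 4) ≈ -2262.8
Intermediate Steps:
Y = 64 (Y = Pow(-8, 2) = 64)
Function('S')(I, c) = 62 (Function('S')(I, c) = Add(-2, 64) = 62)
Function('g')(G) = Mul(3, G)
Function('x')(L, n) = Mul(Rational(-1, 12), Pow(L, -1), Add(186, Mul(3, L))) (Function('x')(L, n) = Mul(Rational(-1, 4), Mul(Mul(3, Add(L, 62)), Pow(Mul(3, L), -1))) = Mul(Rational(-1, 4), Mul(Mul(3, Add(62, L)), Mul(Rational(1, 3), Pow(L, -1)))) = Mul(Rational(-1, 4), Mul(Add(186, Mul(3, L)), Mul(Rational(1, 3), Pow(L, -1)))) = Mul(Rational(-1, 4), Mul(Rational(1, 3), Pow(L, -1), Add(186, Mul(3, L)))) = Mul(Rational(-1, 12), Pow(L, -1), Add(186, Mul(3, L))))
Mul(-1, Function('x')(Pow(Add(73, -219), -1), -80)) = Mul(-1, Mul(Rational(1, 4), Pow(Pow(Add(73, -219), -1), -1), Add(-62, Mul(-1, Pow(Add(73, -219), -1))))) = Mul(-1, Mul(Rational(1, 4), Pow(Pow(-146, -1), -1), Add(-62, Mul(-1, Pow(-146, -1))))) = Mul(-1, Mul(Rational(1, 4), Pow(Rational(-1, 146), -1), Add(-62, Mul(-1, Rational(-1, 146))))) = Mul(-1, Mul(Rational(1, 4), -146, Add(-62, Rational(1, 146)))) = Mul(-1, Mul(Rational(1, 4), -146, Rational(-9051, 146))) = Mul(-1, Rational(9051, 4)) = Rational(-9051, 4)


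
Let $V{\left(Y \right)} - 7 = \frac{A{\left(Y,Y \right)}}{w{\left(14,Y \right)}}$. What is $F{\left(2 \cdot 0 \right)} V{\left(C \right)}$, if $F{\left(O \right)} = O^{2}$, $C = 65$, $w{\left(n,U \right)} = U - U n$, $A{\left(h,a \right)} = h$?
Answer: $0$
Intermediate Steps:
$w{\left(n,U \right)} = U - U n$
$V{\left(Y \right)} = \frac{90}{13}$ ($V{\left(Y \right)} = 7 + \frac{Y}{Y \left(1 - 14\right)} = 7 + \frac{Y}{Y \left(-13\right)} = 7 + \frac{Y}{\left(-13\right) Y} = 7 + Y \left(- \frac{1}{13 Y}\right) = 7 - \frac{1}{13} = \frac{90}{13}$)
$F{\left(2 \cdot 0 \right)} V{\left(C \right)} = \left(2 \cdot 0\right)^{2} \cdot \frac{90}{13} = 0^{2} \cdot \frac{90}{13} = 0 \cdot \frac{90}{13} = 0$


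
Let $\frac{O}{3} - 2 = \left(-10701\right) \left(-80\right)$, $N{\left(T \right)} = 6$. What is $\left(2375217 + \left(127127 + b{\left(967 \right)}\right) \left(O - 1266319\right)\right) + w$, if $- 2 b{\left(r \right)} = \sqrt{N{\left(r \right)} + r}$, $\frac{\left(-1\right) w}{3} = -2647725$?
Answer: $165520392121 - \frac{1301927 \sqrt{973}}{2} \approx 1.655 \cdot 10^{11}$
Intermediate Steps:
$w = 7943175$ ($w = \left(-3\right) \left(-2647725\right) = 7943175$)
$b{\left(r \right)} = - \frac{\sqrt{6 + r}}{2}$
$O = 2568246$ ($O = 6 + 3 \left(\left(-10701\right) \left(-80\right)\right) = 6 + 3 \cdot 856080 = 6 + 2568240 = 2568246$)
$\left(2375217 + \left(127127 + b{\left(967 \right)}\right) \left(O - 1266319\right)\right) + w = \left(2375217 + \left(127127 - \frac{\sqrt{6 + 967}}{2}\right) \left(2568246 - 1266319\right)\right) + 7943175 = \left(2375217 + \left(127127 - \frac{\sqrt{973}}{2}\right) 1301927\right) + 7943175 = \left(2375217 + \left(165510073729 - \frac{1301927 \sqrt{973}}{2}\right)\right) + 7943175 = \left(165512448946 - \frac{1301927 \sqrt{973}}{2}\right) + 7943175 = 165520392121 - \frac{1301927 \sqrt{973}}{2}$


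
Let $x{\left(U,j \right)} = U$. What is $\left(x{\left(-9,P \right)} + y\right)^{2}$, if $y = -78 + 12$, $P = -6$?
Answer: $5625$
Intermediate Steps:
$y = -66$
$\left(x{\left(-9,P \right)} + y\right)^{2} = \left(-9 - 66\right)^{2} = \left(-75\right)^{2} = 5625$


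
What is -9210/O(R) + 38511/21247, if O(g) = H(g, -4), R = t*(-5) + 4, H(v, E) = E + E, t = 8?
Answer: 97996479/84988 ≈ 1153.1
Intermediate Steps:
H(v, E) = 2*E
R = -36 (R = 8*(-5) + 4 = -40 + 4 = -36)
O(g) = -8 (O(g) = 2*(-4) = -8)
-9210/O(R) + 38511/21247 = -9210/(-8) + 38511/21247 = -9210*(-⅛) + 38511*(1/21247) = 4605/4 + 38511/21247 = 97996479/84988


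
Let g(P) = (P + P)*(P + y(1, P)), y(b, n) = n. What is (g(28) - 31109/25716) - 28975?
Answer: -664506833/25716 ≈ -25840.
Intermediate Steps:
g(P) = 4*P² (g(P) = (P + P)*(P + P) = (2*P)*(2*P) = 4*P²)
(g(28) - 31109/25716) - 28975 = (4*28² - 31109/25716) - 28975 = (4*784 - 31109*1/25716) - 28975 = (3136 - 31109/25716) - 28975 = 80614267/25716 - 28975 = -664506833/25716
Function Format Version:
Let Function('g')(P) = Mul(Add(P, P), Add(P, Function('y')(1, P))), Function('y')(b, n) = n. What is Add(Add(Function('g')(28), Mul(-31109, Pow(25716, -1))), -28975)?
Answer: Rational(-664506833, 25716) ≈ -25840.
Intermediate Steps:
Function('g')(P) = Mul(4, Pow(P, 2)) (Function('g')(P) = Mul(Add(P, P), Add(P, P)) = Mul(Mul(2, P), Mul(2, P)) = Mul(4, Pow(P, 2)))
Add(Add(Function('g')(28), Mul(-31109, Pow(25716, -1))), -28975) = Add(Add(Mul(4, Pow(28, 2)), Mul(-31109, Pow(25716, -1))), -28975) = Add(Add(Mul(4, 784), Mul(-31109, Rational(1, 25716))), -28975) = Add(Add(3136, Rational(-31109, 25716)), -28975) = Add(Rational(80614267, 25716), -28975) = Rational(-664506833, 25716)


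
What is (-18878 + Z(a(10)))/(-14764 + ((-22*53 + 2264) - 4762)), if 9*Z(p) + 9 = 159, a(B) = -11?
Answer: 14146/13821 ≈ 1.0235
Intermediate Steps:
Z(p) = 50/3 (Z(p) = -1 + (1/9)*159 = -1 + 53/3 = 50/3)
(-18878 + Z(a(10)))/(-14764 + ((-22*53 + 2264) - 4762)) = (-18878 + 50/3)/(-14764 + ((-22*53 + 2264) - 4762)) = -56584/(3*(-14764 + ((-1166 + 2264) - 4762))) = -56584/(3*(-14764 + (1098 - 4762))) = -56584/(3*(-14764 - 3664)) = -56584/3/(-18428) = -56584/3*(-1/18428) = 14146/13821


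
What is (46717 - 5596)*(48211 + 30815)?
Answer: 3249628146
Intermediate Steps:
(46717 - 5596)*(48211 + 30815) = 41121*79026 = 3249628146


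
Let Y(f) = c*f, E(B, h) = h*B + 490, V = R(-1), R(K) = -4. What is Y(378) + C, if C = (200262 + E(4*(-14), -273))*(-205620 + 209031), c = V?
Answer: 736910928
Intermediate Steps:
V = -4
c = -4
E(B, h) = 490 + B*h (E(B, h) = B*h + 490 = 490 + B*h)
Y(f) = -4*f
C = 736912440 (C = (200262 + (490 + (4*(-14))*(-273)))*(-205620 + 209031) = (200262 + (490 - 56*(-273)))*3411 = (200262 + (490 + 15288))*3411 = (200262 + 15778)*3411 = 216040*3411 = 736912440)
Y(378) + C = -4*378 + 736912440 = -1512 + 736912440 = 736910928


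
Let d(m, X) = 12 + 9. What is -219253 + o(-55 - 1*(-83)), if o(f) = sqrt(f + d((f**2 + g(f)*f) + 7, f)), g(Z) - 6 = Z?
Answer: -219246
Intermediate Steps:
g(Z) = 6 + Z
d(m, X) = 21
o(f) = sqrt(21 + f) (o(f) = sqrt(f + 21) = sqrt(21 + f))
-219253 + o(-55 - 1*(-83)) = -219253 + sqrt(21 + (-55 - 1*(-83))) = -219253 + sqrt(21 + (-55 + 83)) = -219253 + sqrt(21 + 28) = -219253 + sqrt(49) = -219253 + 7 = -219246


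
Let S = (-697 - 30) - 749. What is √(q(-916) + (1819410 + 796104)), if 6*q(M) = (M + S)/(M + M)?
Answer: 23*√9334152210/1374 ≈ 1617.3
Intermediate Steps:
S = -1476 (S = -727 - 749 = -1476)
q(M) = (-1476 + M)/(12*M) (q(M) = ((M - 1476)/(M + M))/6 = ((-1476 + M)/((2*M)))/6 = ((-1476 + M)*(1/(2*M)))/6 = ((-1476 + M)/(2*M))/6 = (-1476 + M)/(12*M))
√(q(-916) + (1819410 + 796104)) = √((1/12)*(-1476 - 916)/(-916) + (1819410 + 796104)) = √((1/12)*(-1/916)*(-2392) + 2615514) = √(299/1374 + 2615514) = √(3593716535/1374) = 23*√9334152210/1374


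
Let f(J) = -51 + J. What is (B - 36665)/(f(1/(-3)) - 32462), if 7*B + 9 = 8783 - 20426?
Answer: 804921/682780 ≈ 1.1789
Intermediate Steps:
B = -11652/7 (B = -9/7 + (8783 - 20426)/7 = -9/7 + (⅐)*(-11643) = -9/7 - 11643/7 = -11652/7 ≈ -1664.6)
(B - 36665)/(f(1/(-3)) - 32462) = (-11652/7 - 36665)/((-51 + 1/(-3)) - 32462) = -268307/(7*((-51 - ⅓) - 32462)) = -268307/(7*(-154/3 - 32462)) = -268307/(7*(-97540/3)) = -268307/7*(-3/97540) = 804921/682780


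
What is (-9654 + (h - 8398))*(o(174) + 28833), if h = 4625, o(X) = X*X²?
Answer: -71120898939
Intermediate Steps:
o(X) = X³
(-9654 + (h - 8398))*(o(174) + 28833) = (-9654 + (4625 - 8398))*(174³ + 28833) = (-9654 - 3773)*(5268024 + 28833) = -13427*5296857 = -71120898939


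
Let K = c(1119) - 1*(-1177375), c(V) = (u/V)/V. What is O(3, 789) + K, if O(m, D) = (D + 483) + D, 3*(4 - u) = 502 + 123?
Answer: 4430531282975/3756483 ≈ 1.1794e+6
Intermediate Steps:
u = -613/3 (u = 4 - (502 + 123)/3 = 4 - 1/3*625 = 4 - 625/3 = -613/3 ≈ -204.33)
O(m, D) = 483 + 2*D (O(m, D) = (483 + D) + D = 483 + 2*D)
c(V) = -613/(3*V**2) (c(V) = (-613/(3*V))/V = -613/(3*V**2))
K = 4422789171512/3756483 (K = -613/3/1119**2 - 1*(-1177375) = -613/3*1/1252161 + 1177375 = -613/3756483 + 1177375 = 4422789171512/3756483 ≈ 1.1774e+6)
O(3, 789) + K = (483 + 2*789) + 4422789171512/3756483 = (483 + 1578) + 4422789171512/3756483 = 2061 + 4422789171512/3756483 = 4430531282975/3756483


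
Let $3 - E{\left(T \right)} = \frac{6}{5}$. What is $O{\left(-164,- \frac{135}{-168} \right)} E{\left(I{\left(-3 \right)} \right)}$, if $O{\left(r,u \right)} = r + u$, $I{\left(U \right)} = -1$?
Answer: $- \frac{82251}{280} \approx -293.75$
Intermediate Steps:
$E{\left(T \right)} = \frac{9}{5}$ ($E{\left(T \right)} = 3 - \frac{6}{5} = \frac{9}{5}$)
$O{\left(-164,- \frac{135}{-168} \right)} E{\left(I{\left(-3 \right)} \right)} = \left(-164 - \frac{135}{-168}\right) \frac{9}{5} = \left(-164 - - \frac{45}{56}\right) \frac{9}{5} = \left(-164 + \frac{45}{56}\right) \frac{9}{5} = \left(- \frac{9139}{56}\right) \frac{9}{5} = - \frac{82251}{280}$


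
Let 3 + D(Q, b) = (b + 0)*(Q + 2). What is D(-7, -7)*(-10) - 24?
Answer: -344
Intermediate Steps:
D(Q, b) = -3 + b*(2 + Q) (D(Q, b) = -3 + (b + 0)*(Q + 2) = -3 + b*(2 + Q))
D(-7, -7)*(-10) - 24 = (-3 + 2*(-7) - 7*(-7))*(-10) - 24 = (-3 - 14 + 49)*(-10) - 24 = 32*(-10) - 24 = -320 - 24 = -344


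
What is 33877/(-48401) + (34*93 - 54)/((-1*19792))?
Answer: -205230973/239488148 ≈ -0.85696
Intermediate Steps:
33877/(-48401) + (34*93 - 54)/((-1*19792)) = 33877*(-1/48401) + (3162 - 54)/(-19792) = -33877/48401 + 3108*(-1/19792) = -33877/48401 - 777/4948 = -205230973/239488148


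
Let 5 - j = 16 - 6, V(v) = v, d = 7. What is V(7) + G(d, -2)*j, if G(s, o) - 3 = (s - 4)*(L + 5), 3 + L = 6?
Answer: -128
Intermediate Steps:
L = 3 (L = -3 + 6 = 3)
j = -5 (j = 5 - (16 - 6) = 5 - 1*10 = 5 - 10 = -5)
G(s, o) = -29 + 8*s (G(s, o) = 3 + (s - 4)*(3 + 5) = 3 + (-4 + s)*8 = 3 + (-32 + 8*s) = -29 + 8*s)
V(7) + G(d, -2)*j = 7 + (-29 + 8*7)*(-5) = 7 + (-29 + 56)*(-5) = 7 + 27*(-5) = 7 - 135 = -128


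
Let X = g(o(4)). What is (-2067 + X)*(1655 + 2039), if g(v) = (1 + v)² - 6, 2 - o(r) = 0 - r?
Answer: -7476656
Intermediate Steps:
o(r) = 2 + r (o(r) = 2 - (0 - r) = 2 - (-1)*r = 2 + r)
g(v) = -6 + (1 + v)²
X = 43 (X = -6 + (1 + (2 + 4))² = -6 + (1 + 6)² = -6 + 7² = -6 + 49 = 43)
(-2067 + X)*(1655 + 2039) = (-2067 + 43)*(1655 + 2039) = -2024*3694 = -7476656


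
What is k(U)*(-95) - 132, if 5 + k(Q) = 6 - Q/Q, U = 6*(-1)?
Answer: -132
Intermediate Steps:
U = -6
k(Q) = 0 (k(Q) = -5 + (6 - Q/Q) = -5 + (6 - 1*1) = -5 + (6 - 1) = -5 + 5 = 0)
k(U)*(-95) - 132 = 0*(-95) - 132 = 0 - 132 = -132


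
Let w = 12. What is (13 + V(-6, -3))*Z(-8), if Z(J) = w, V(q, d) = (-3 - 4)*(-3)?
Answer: 408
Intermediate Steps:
V(q, d) = 21 (V(q, d) = -7*(-3) = 21)
Z(J) = 12
(13 + V(-6, -3))*Z(-8) = (13 + 21)*12 = 34*12 = 408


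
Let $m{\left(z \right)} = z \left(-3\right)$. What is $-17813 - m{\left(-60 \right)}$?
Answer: $-17993$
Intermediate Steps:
$m{\left(z \right)} = - 3 z$
$-17813 - m{\left(-60 \right)} = -17813 - \left(-3\right) \left(-60\right) = -17813 - 180 = -17993$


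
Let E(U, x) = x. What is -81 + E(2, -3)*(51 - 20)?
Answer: -174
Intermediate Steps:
-81 + E(2, -3)*(51 - 20) = -81 - 3*(51 - 20) = -81 - 3*31 = -81 - 93 = -174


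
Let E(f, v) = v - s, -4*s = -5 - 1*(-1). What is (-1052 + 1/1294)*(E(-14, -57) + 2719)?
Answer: -3622384707/1294 ≈ -2.7994e+6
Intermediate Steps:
s = 1 (s = -(-5 - 1*(-1))/4 = -(-5 + 1)/4 = -¼*(-4) = 1)
E(f, v) = -1 + v (E(f, v) = v - 1*1 = v - 1 = -1 + v)
(-1052 + 1/1294)*(E(-14, -57) + 2719) = (-1052 + 1/1294)*((-1 - 57) + 2719) = (-1052 + 1/1294)*(-58 + 2719) = -1361287/1294*2661 = -3622384707/1294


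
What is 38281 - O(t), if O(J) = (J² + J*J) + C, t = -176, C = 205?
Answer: -23876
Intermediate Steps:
O(J) = 205 + 2*J² (O(J) = (J² + J*J) + 205 = (J² + J²) + 205 = 2*J² + 205 = 205 + 2*J²)
38281 - O(t) = 38281 - (205 + 2*(-176)²) = 38281 - (205 + 2*30976) = 38281 - (205 + 61952) = 38281 - 1*62157 = 38281 - 62157 = -23876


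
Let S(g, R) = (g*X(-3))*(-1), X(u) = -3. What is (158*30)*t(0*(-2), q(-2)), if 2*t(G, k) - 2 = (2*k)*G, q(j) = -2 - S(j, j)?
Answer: 4740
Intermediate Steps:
S(g, R) = 3*g (S(g, R) = (g*(-3))*(-1) = -3*g*(-1) = 3*g)
q(j) = -2 - 3*j
t(G, k) = 1 + G*k (t(G, k) = 1 + ((2*k)*G)/2 = 1 + (2*G*k)/2 = 1 + G*k)
(158*30)*t(0*(-2), q(-2)) = (158*30)*(1 + (0*(-2))*(-2 - 3*(-2))) = 4740*(1 + 0*(-2 + 6)) = 4740*(1 + 0*4) = 4740*(1 + 0) = 4740*1 = 4740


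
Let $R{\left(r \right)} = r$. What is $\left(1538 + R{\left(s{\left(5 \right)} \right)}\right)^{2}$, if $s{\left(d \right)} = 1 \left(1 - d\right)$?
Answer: $2353156$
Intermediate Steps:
$s{\left(d \right)} = 1 - d$
$\left(1538 + R{\left(s{\left(5 \right)} \right)}\right)^{2} = \left(1538 + \left(1 - 5\right)\right)^{2} = \left(1538 - 4\right)^{2} = 1534^{2} = 2353156$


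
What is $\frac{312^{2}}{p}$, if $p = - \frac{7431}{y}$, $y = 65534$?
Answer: $- \frac{2126447232}{2477} \approx -8.5848 \cdot 10^{5}$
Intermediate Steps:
$p = - \frac{7431}{65534} \approx -0.11339$
$\frac{312^{2}}{p} = \frac{312^{2}}{- \frac{7431}{65534}} = 97344 \left(- \frac{65534}{7431}\right) = - \frac{2126447232}{2477}$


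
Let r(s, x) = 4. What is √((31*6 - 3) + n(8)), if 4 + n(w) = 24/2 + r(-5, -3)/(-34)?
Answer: √55165/17 ≈ 13.816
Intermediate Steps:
n(w) = 134/17 (n(w) = -4 + (24/2 + 4/(-34)) = -4 + (24*(½) + 4*(-1/34)) = -4 + (12 - 2/17) = -4 + 202/17 = 134/17)
√((31*6 - 3) + n(8)) = √((31*6 - 3) + 134/17) = √((186 - 3) + 134/17) = √(183 + 134/17) = √(3245/17) = √55165/17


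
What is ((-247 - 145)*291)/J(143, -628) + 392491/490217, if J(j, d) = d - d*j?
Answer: -2614907026/5464448899 ≈ -0.47853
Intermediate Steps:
J(j, d) = d - d*j
((-247 - 145)*291)/J(143, -628) + 392491/490217 = ((-247 - 145)*291)/((-628*(1 - 1*143))) + 392491/490217 = (-392*291)/((-628*(1 - 143))) + 392491*(1/490217) = -114072/((-628*(-142))) + 392491/490217 = -114072/89176 + 392491/490217 = -114072*1/89176 + 392491/490217 = -14259/11147 + 392491/490217 = -2614907026/5464448899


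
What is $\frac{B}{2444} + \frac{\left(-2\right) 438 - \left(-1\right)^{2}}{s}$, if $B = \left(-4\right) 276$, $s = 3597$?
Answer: $- \frac{1528619}{2197767} \approx -0.69553$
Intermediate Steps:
$B = -1104$
$\frac{B}{2444} + \frac{\left(-2\right) 438 - \left(-1\right)^{2}}{s} = - \frac{1104}{2444} + \frac{\left(-2\right) 438 - \left(-1\right)^{2}}{3597} = \left(-1104\right) \frac{1}{2444} + \left(-876 - 1\right) \frac{1}{3597} = - \frac{276}{611} + \left(-876 - 1\right) \frac{1}{3597} = - \frac{276}{611} - \frac{877}{3597} = - \frac{1528619}{2197767}$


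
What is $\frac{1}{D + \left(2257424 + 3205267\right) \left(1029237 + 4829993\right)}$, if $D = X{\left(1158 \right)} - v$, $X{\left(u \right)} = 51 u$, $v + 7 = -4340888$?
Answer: $\frac{1}{32007167387883} \approx 3.1243 \cdot 10^{-14}$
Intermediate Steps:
$v = -4340895$ ($v = -7 - 4340888 = -4340895$)
$D = 4399953$ ($D = 51 \cdot 1158 - -4340895 = 59058 + 4340895 = 4399953$)
$\frac{1}{D + \left(2257424 + 3205267\right) \left(1029237 + 4829993\right)} = \frac{1}{4399953 + \left(2257424 + 3205267\right) \left(1029237 + 4829993\right)} = \frac{1}{4399953 + 5462691 \cdot 5859230} = \frac{1}{4399953 + 32007162987930} = \frac{1}{32007167387883}$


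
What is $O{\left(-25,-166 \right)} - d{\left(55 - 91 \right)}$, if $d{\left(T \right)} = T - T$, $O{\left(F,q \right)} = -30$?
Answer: $-30$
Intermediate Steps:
$d{\left(T \right)} = 0$
$O{\left(-25,-166 \right)} - d{\left(55 - 91 \right)} = -30 - 0 = -30 + 0 = -30$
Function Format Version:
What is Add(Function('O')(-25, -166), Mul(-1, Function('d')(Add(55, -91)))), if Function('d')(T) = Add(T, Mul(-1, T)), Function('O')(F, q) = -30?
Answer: -30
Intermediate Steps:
Function('d')(T) = 0
Add(Function('O')(-25, -166), Mul(-1, Function('d')(Add(55, -91)))) = Add(-30, Mul(-1, 0)) = Add(-30, 0) = -30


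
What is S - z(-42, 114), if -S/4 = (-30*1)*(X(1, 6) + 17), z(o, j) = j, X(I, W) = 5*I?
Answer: 2526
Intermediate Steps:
S = 2640 (S = -4*(-30*1)*(5*1 + 17) = -(-120)*(5 + 17) = -(-120)*22 = -4*(-660) = 2640)
S - z(-42, 114) = 2640 - 1*114 = 2640 - 114 = 2526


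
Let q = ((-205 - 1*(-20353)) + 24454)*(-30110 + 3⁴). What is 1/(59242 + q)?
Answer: -1/1339294216 ≈ -7.4666e-10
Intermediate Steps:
q = -1339353458 (q = ((-205 + 20353) + 24454)*(-30110 + 81) = (20148 + 24454)*(-30029) = 44602*(-30029) = -1339353458)
1/(59242 + q) = 1/(59242 - 1339353458) = 1/(-1339294216) = -1/1339294216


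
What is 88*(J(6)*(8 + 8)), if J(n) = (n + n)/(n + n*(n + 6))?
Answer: 2816/13 ≈ 216.62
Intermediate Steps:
J(n) = 2*n/(n + n*(6 + n)) (J(n) = (2*n)/(n + n*(6 + n)) = 2*n/(n + n*(6 + n)))
88*(J(6)*(8 + 8)) = 88*((2/(7 + 6))*(8 + 8)) = 88*((2/13)*16) = 88*(32/13) = 2816/13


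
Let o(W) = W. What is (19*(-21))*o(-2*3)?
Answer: 2394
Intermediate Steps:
(19*(-21))*o(-2*3) = (19*(-21))*(-2*3) = -399*(-6) = 2394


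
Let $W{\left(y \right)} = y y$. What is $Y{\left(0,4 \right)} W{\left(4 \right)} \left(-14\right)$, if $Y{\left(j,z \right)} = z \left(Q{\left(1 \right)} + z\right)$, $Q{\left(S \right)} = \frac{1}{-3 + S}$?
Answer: $-3136$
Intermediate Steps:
$W{\left(y \right)} = y^{2}$
$Y{\left(j,z \right)} = z \left(- \frac{1}{2} + z\right)$ ($Y{\left(j,z \right)} = z \left(\frac{1}{-3 + 1} + z\right) = z \left(\frac{1}{-2} + z\right) = z \left(- \frac{1}{2} + z\right)$)
$Y{\left(0,4 \right)} W{\left(4 \right)} \left(-14\right) = 4 \left(- \frac{1}{2} + 4\right) 4^{2} \left(-14\right) = 4 \cdot \frac{7}{2} \cdot 16 \left(-14\right) = 14 \cdot 16 \left(-14\right) = 224 \left(-14\right) = -3136$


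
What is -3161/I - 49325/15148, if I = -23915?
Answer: -1131724547/362264420 ≈ -3.1240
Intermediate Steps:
-3161/I - 49325/15148 = -3161/(-23915) - 49325/15148 = -3161*(-1/23915) - 49325*1/15148 = 3161/23915 - 49325/15148 = -1131724547/362264420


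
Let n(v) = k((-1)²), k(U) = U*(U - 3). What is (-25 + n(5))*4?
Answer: -108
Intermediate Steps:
k(U) = U*(-3 + U)
n(v) = -2 (n(v) = (-1)²*(-3 + (-1)²) = 1*(-3 + 1) = 1*(-2) = -2)
(-25 + n(5))*4 = (-25 - 2)*4 = -27*4 = -108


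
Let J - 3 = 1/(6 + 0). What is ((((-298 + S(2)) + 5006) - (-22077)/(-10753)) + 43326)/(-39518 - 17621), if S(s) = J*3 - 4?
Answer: -1033093333/1228831334 ≈ -0.84071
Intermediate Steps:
J = 19/6 (J = 3 + 1/(6 + 0) = 3 + 1/6 = 19/6 ≈ 3.1667)
S(s) = 11/2 (S(s) = (19/6)*3 - 4 = 19/2 - 4 = 11/2)
((((-298 + S(2)) + 5006) - (-22077)/(-10753)) + 43326)/(-39518 - 17621) = ((((-298 + 11/2) + 5006) - (-22077)/(-10753)) + 43326)/(-39518 - 17621) = (((-585/2 + 5006) - (-22077)*(-1)/10753) + 43326)/(-57139) = ((9427/2 - 1*22077/10753) + 43326)*(-1/57139) = ((9427/2 - 22077/10753) + 43326)*(-1/57139) = (101324377/21506 + 43326)*(-1/57139) = (1033093333/21506)*(-1/57139) = -1033093333/1228831334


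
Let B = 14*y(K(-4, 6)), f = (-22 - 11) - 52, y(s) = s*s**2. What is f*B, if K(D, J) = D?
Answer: 76160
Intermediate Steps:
y(s) = s**3
f = -85 (f = -33 - 52 = -85)
B = -896 (B = 14*(-4)**3 = 14*(-64) = -896)
f*B = -85*(-896) = 76160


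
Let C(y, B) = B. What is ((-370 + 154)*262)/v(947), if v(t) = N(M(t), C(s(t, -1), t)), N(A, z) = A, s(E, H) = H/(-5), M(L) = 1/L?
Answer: -53592624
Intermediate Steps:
M(L) = 1/L
s(E, H) = -H/5 (s(E, H) = H*(-1/5) = -H/5)
v(t) = 1/t
((-370 + 154)*262)/v(947) = ((-370 + 154)*262)/(1/947) = (-216*262)/(1/947) = -56592*947 = -53592624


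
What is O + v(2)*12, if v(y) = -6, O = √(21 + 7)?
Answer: -72 + 2*√7 ≈ -66.708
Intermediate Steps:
O = 2*√7 (O = √28 = 2*√7 ≈ 5.2915)
O + v(2)*12 = 2*√7 - 6*12 = 2*√7 - 72 = -72 + 2*√7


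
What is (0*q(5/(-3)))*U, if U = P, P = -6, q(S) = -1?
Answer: 0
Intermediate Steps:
U = -6
(0*q(5/(-3)))*U = (0*(-1))*(-6) = 0*(-6) = 0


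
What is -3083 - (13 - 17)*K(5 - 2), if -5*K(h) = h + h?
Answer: -15439/5 ≈ -3087.8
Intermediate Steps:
K(h) = -2*h/5 (K(h) = -(h + h)/5 = -2*h/5)
-3083 - (13 - 17)*K(5 - 2) = -3083 - (13 - 17)*(-2*(5 - 2)/5) = -3083 - (-4)*(-2/5*3) = -3083 - (-4)*(-6)/5 = -3083 - 1*24/5 = -3083 - 24/5 = -15439/5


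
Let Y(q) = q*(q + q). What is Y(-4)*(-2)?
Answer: -64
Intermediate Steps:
Y(q) = 2*q**2 (Y(q) = q*(2*q) = 2*q**2)
Y(-4)*(-2) = (2*(-4)**2)*(-2) = (2*16)*(-2) = 32*(-2) = -64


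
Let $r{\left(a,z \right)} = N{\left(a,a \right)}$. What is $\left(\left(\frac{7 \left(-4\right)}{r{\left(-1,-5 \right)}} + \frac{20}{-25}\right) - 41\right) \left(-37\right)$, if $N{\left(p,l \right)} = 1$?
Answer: $\frac{12913}{5} \approx 2582.6$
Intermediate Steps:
$r{\left(a,z \right)} = 1$
$\left(\left(\frac{7 \left(-4\right)}{r{\left(-1,-5 \right)}} + \frac{20}{-25}\right) - 41\right) \left(-37\right) = \left(\left(\frac{7 \left(-4\right)}{1} + \frac{20}{-25}\right) - 41\right) \left(-37\right) = \left(\left(\left(-28\right) 1 + 20 \left(- \frac{1}{25}\right)\right) - 41\right) \left(-37\right) = \left(\left(-28 - \frac{4}{5}\right) - 41\right) \left(-37\right) = \left(- \frac{144}{5} - 41\right) \left(-37\right) = \left(- \frac{349}{5}\right) \left(-37\right) = \frac{12913}{5}$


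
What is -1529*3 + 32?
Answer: -4555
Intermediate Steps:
-1529*3 + 32 = -139*33 + 32 = -4587 + 32 = -4555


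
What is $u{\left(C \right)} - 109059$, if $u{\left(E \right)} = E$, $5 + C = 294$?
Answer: $-108770$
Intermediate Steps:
$C = 289$ ($C = -5 + 294 = 289$)
$u{\left(C \right)} - 109059 = 289 - 109059 = -108770$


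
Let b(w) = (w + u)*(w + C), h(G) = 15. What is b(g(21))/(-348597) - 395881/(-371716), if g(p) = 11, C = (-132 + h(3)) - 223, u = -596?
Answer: 7384512113/14397675828 ≈ 0.51290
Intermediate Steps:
C = -340 (C = (-132 + 15) - 223 = -117 - 223 = -340)
b(w) = (-596 + w)*(-340 + w) (b(w) = (w - 596)*(w - 340) = (-596 + w)*(-340 + w))
b(g(21))/(-348597) - 395881/(-371716) = (202640 + 11² - 936*11)/(-348597) - 395881/(-371716) = (202640 + 121 - 10296)*(-1/348597) - 395881*(-1/371716) = 192465*(-1/348597) + 395881/371716 = -21385/38733 + 395881/371716 = 7384512113/14397675828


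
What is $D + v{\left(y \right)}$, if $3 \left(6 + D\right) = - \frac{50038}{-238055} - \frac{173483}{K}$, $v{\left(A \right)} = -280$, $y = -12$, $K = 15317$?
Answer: $- \frac{3169047540749}{10938865305} \approx -289.71$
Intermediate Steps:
$D = - \frac{106165255349}{10938865305}$ ($D = -6 + \frac{- \frac{50038}{-238055} - \frac{173483}{15317}}{3} = -6 + \frac{\left(-50038\right) \left(- \frac{1}{238055}\right) - \frac{173483}{15317}}{3} = -6 + \frac{\frac{50038}{238055} - \frac{173483}{15317}}{3} = -6 + \frac{1}{3} \left(- \frac{40532063519}{3646288435}\right) = -6 - \frac{40532063519}{10938865305} = - \frac{106165255349}{10938865305} \approx -9.7053$)
$D + v{\left(y \right)} = - \frac{106165255349}{10938865305} - 280 = - \frac{3169047540749}{10938865305}$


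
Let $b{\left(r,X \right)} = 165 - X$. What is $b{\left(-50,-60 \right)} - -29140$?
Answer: $29365$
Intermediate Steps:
$b{\left(-50,-60 \right)} - -29140 = \left(165 - -60\right) - -29140 = \left(165 + 60\right) + 29140 = 225 + 29140 = 29365$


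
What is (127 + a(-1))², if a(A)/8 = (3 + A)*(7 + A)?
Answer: 49729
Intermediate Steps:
a(A) = 8*(3 + A)*(7 + A) (a(A) = 8*((3 + A)*(7 + A)) = 8*(3 + A)*(7 + A))
(127 + a(-1))² = (127 + (168 + 8*(-1)² + 80*(-1)))² = (127 + (168 + 8*1 - 80))² = (127 + (168 + 8 - 80))² = (127 + 96)² = 223² = 49729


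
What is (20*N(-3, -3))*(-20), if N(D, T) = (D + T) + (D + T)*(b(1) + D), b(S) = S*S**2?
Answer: -2400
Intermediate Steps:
b(S) = S**3
N(D, T) = D + T + (1 + D)*(D + T) (N(D, T) = (D + T) + (D + T)*(1**3 + D) = (D + T) + (D + T)*(1 + D) = (D + T) + (1 + D)*(D + T) = D + T + (1 + D)*(D + T))
(20*N(-3, -3))*(-20) = (20*((-3)**2 + 2*(-3) + 2*(-3) - 3*(-3)))*(-20) = (20*(9 - 6 - 6 + 9))*(-20) = (20*6)*(-20) = 120*(-20) = -2400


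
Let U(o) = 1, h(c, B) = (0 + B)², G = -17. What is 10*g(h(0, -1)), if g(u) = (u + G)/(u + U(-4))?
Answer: -80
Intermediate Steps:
h(c, B) = B²
g(u) = (-17 + u)/(1 + u) (g(u) = (u - 17)/(u + 1) = (-17 + u)/(1 + u))
10*g(h(0, -1)) = 10*((-17 + (-1)²)/(1 + (-1)²)) = 10*((-17 + 1)/(1 + 1)) = 10*(-16/2) = 10*((½)*(-16)) = 10*(-8) = -80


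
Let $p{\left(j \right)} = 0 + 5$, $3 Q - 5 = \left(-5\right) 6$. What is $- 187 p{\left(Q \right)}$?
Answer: $-935$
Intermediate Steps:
$Q = - \frac{25}{3}$ ($Q = \frac{5}{3} + \frac{\left(-5\right) 6}{3} = \frac{5}{3} + \frac{1}{3} \left(-30\right) = \frac{5}{3} - 10 = - \frac{25}{3} \approx -8.3333$)
$p{\left(j \right)} = 5$
$- 187 p{\left(Q \right)} = \left(-187\right) 5 = -935$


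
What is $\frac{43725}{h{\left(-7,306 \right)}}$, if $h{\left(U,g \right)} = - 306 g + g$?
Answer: $- \frac{2915}{6222} \approx -0.4685$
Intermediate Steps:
$h{\left(U,g \right)} = - 305 g$
$\frac{43725}{h{\left(-7,306 \right)}} = \frac{43725}{\left(-305\right) 306} = \frac{43725}{-93330} = 43725 \left(- \frac{1}{93330}\right) = - \frac{2915}{6222}$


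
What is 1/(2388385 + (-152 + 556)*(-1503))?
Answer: 1/1781173 ≈ 5.6143e-7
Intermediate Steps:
1/(2388385 + (-152 + 556)*(-1503)) = 1/(2388385 + 404*(-1503)) = 1/(2388385 - 607212) = 1/1781173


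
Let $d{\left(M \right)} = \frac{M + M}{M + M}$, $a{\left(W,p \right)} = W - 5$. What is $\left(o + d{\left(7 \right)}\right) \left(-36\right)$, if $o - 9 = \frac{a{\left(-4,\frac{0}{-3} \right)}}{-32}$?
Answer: $- \frac{2961}{8} \approx -370.13$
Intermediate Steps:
$a{\left(W,p \right)} = -5 + W$ ($a{\left(W,p \right)} = W - 5 = -5 + W$)
$d{\left(M \right)} = 1$ ($d{\left(M \right)} = \frac{2 M}{2 M} = 2 M \frac{1}{2 M} = 1$)
$o = \frac{297}{32}$ ($o = 9 + \frac{-5 - 4}{-32} = 9 - - \frac{9}{32} = 9 + \frac{9}{32} = \frac{297}{32} \approx 9.2813$)
$\left(o + d{\left(7 \right)}\right) \left(-36\right) = \left(\frac{297}{32} + 1\right) \left(-36\right) = \frac{329}{32} \left(-36\right) = - \frac{2961}{8}$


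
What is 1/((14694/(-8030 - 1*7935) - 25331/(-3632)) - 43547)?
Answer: -1870480/81442468663 ≈ -2.2967e-5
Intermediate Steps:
1/((14694/(-8030 - 1*7935) - 25331/(-3632)) - 43547) = 1/((14694/(-8030 - 7935) - 25331*(-1/3632)) - 43547) = 1/((14694/(-15965) + 25331/3632) - 43547) = 1/((14694*(-1/15965) + 25331/3632) - 43547) = 1/((-474/515 + 25331/3632) - 43547) = 1/(11323897/1870480 - 43547) = 1/(-81442468663/1870480) = -1870480/81442468663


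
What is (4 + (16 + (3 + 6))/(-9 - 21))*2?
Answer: 19/3 ≈ 6.3333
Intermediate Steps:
(4 + (16 + (3 + 6))/(-9 - 21))*2 = (4 + (16 + 9)/(-30))*2 = (4 + 25*(-1/30))*2 = (4 - ⅚)*2 = (19/6)*2 = 19/3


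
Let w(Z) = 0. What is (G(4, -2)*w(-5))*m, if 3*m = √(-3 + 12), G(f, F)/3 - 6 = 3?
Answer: 0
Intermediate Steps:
G(f, F) = 27 (G(f, F) = 18 + 3*3 = 18 + 9 = 27)
m = 1 (m = √(-3 + 12)/3 = √9/3 = (⅓)*3 = 1)
(G(4, -2)*w(-5))*m = (27*0)*1 = 0*1 = 0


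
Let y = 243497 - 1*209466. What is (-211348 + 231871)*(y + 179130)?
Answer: 4374703203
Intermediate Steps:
y = 34031 (y = 243497 - 209466 = 34031)
(-211348 + 231871)*(y + 179130) = (-211348 + 231871)*(34031 + 179130) = 20523*213161 = 4374703203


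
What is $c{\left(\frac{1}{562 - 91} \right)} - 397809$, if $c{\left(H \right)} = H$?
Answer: $- \frac{187368038}{471} \approx -3.9781 \cdot 10^{5}$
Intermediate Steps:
$c{\left(\frac{1}{562 - 91} \right)} - 397809 = \frac{1}{562 - 91} - 397809 = \frac{1}{471} - 397809 = - \frac{187368038}{471}$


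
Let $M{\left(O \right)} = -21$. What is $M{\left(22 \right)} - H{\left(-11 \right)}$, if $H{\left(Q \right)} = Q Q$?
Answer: $-142$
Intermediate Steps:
$H{\left(Q \right)} = Q^{2}$
$M{\left(22 \right)} - H{\left(-11 \right)} = -21 - \left(-11\right)^{2} = -21 - 121 = -142$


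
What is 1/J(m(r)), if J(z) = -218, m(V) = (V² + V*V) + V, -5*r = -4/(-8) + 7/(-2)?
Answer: -1/218 ≈ -0.0045872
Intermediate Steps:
r = ⅗ (r = -(-4/(-8) + 7/(-2))/5 = -(-4*(-⅛) + 7*(-½))/5 = -(½ - 7/2)/5 = -⅕*(-3) = ⅗ ≈ 0.60000)
m(V) = V + 2*V² (m(V) = (V² + V²) + V = 2*V² + V = V + 2*V²)
1/J(m(r)) = 1/(-218) = -1/218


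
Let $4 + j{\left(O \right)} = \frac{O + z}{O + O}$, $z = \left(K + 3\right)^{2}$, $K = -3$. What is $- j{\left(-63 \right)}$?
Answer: $\frac{7}{2} \approx 3.5$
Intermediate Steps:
$z = 0$ ($z = \left(-3 + 3\right)^{2} = 0^{2} = 0$)
$j{\left(O \right)} = - \frac{7}{2}$ ($j{\left(O \right)} = -4 + \frac{O + 0}{O + O} = -4 + \frac{O}{2 O} = -4 + O \frac{1}{2 O} = -4 + \frac{1}{2} = - \frac{7}{2}$)
$- j{\left(-63 \right)} = \left(-1\right) \left(- \frac{7}{2}\right) = \frac{7}{2}$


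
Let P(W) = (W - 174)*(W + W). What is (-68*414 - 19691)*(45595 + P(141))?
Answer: -1736174627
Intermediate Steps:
P(W) = 2*W*(-174 + W) (P(W) = (-174 + W)*(2*W) = 2*W*(-174 + W))
(-68*414 - 19691)*(45595 + P(141)) = (-68*414 - 19691)*(45595 + 2*141*(-174 + 141)) = (-28152 - 19691)*(45595 + 2*141*(-33)) = -47843*(45595 - 9306) = -47843*36289 = -1736174627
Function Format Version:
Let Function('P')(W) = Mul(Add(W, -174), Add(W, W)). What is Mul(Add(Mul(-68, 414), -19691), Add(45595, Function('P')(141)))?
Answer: -1736174627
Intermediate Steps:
Function('P')(W) = Mul(2, W, Add(-174, W)) (Function('P')(W) = Mul(Add(-174, W), Mul(2, W)) = Mul(2, W, Add(-174, W)))
Mul(Add(Mul(-68, 414), -19691), Add(45595, Function('P')(141))) = Mul(Add(Mul(-68, 414), -19691), Add(45595, Mul(2, 141, Add(-174, 141)))) = Mul(Add(-28152, -19691), Add(45595, Mul(2, 141, -33))) = Mul(-47843, Add(45595, -9306)) = Mul(-47843, 36289) = -1736174627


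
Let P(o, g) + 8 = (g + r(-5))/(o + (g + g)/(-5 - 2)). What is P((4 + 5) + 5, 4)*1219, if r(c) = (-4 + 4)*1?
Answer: -421774/45 ≈ -9372.8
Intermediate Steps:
r(c) = 0 (r(c) = 0*1 = 0)
P(o, g) = -8 + g/(o - 2*g/7) (P(o, g) = -8 + (g + 0)/(o + (g + g)/(-5 - 2)) = -8 + g/(o + (2*g)/(-7)) = -8 + g/(o + (2*g)*(-⅐)) = -8 + g/(o - 2*g/7))
P((4 + 5) + 5, 4)*1219 = ((-23*4 + 56*((4 + 5) + 5))/(-7*((4 + 5) + 5) + 2*4))*1219 = ((-92 + 56*(9 + 5))/(-7*(9 + 5) + 8))*1219 = ((-92 + 56*14)/(-7*14 + 8))*1219 = ((-92 + 784)/(-98 + 8))*1219 = (692/(-90))*1219 = -1/90*692*1219 = -346/45*1219 = -421774/45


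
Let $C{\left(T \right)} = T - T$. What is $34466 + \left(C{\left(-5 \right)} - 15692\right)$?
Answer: $18774$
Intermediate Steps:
$C{\left(T \right)} = 0$
$34466 + \left(C{\left(-5 \right)} - 15692\right) = 34466 + \left(0 - 15692\right) = 34466 - 15692 = 18774$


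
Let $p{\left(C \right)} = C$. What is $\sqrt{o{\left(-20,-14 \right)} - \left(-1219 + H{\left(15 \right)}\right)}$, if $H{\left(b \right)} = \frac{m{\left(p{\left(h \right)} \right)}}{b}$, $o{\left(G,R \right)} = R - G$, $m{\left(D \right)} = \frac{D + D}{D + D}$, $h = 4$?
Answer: $\frac{\sqrt{275610}}{15} \approx 34.999$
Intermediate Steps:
$m{\left(D \right)} = 1$ ($m{\left(D \right)} = \frac{2 D}{2 D} = 2 D \frac{1}{2 D} = 1$)
$H{\left(b \right)} = \frac{1}{b}$ ($H{\left(b \right)} = 1 \frac{1}{b} = \frac{1}{b}$)
$\sqrt{o{\left(-20,-14 \right)} - \left(-1219 + H{\left(15 \right)}\right)} = \sqrt{\left(-14 - -20\right) + \left(1219 - \frac{1}{15}\right)} = \sqrt{\left(-14 + 20\right) + \left(1219 - \frac{1}{15}\right)} = \sqrt{6 + \left(1219 - \frac{1}{15}\right)} = \sqrt{6 + \frac{18284}{15}} = \sqrt{\frac{18374}{15}} = \frac{\sqrt{275610}}{15}$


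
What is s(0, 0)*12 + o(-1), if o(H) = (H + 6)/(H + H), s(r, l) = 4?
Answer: 91/2 ≈ 45.500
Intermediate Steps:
o(H) = (6 + H)/(2*H) (o(H) = (6 + H)/((2*H)) = (6 + H)*(1/(2*H)) = (6 + H)/(2*H))
s(0, 0)*12 + o(-1) = 4*12 + (½)*(6 - 1)/(-1) = 48 + (½)*(-1)*5 = 48 - 5/2 = 91/2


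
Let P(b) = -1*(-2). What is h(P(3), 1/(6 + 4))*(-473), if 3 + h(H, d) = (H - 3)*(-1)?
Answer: 946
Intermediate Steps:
P(b) = 2
h(H, d) = -H (h(H, d) = -3 + (H - 3)*(-1) = -3 + (-3 + H)*(-1) = -3 + (3 - H) = -H)
h(P(3), 1/(6 + 4))*(-473) = -1*2*(-473) = -2*(-473) = 946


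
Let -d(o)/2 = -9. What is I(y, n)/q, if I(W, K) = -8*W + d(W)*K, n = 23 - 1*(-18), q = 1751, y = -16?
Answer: 866/1751 ≈ 0.49457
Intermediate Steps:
d(o) = 18 (d(o) = -2*(-9) = 18)
n = 41 (n = 23 + 18 = 41)
I(W, K) = -8*W + 18*K
I(y, n)/q = (-8*(-16) + 18*41)/1751 = (128 + 738)*(1/1751) = 866*(1/1751) = 866/1751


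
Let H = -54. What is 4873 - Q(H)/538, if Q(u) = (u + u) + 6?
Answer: 1310888/269 ≈ 4873.2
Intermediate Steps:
Q(u) = 6 + 2*u (Q(u) = 2*u + 6 = 6 + 2*u)
4873 - Q(H)/538 = 4873 - (6 + 2*(-54))/538 = 4873 - (6 - 108)/538 = 4873 - (-102)/538 = 4873 - 1*(-51/269) = 4873 + 51/269 = 1310888/269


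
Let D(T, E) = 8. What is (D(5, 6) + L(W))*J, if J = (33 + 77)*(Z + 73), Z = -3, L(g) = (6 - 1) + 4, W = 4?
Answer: 130900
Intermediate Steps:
L(g) = 9 (L(g) = 5 + 4 = 9)
J = 7700 (J = (33 + 77)*(-3 + 73) = 110*70 = 7700)
(D(5, 6) + L(W))*J = (8 + 9)*7700 = 17*7700 = 130900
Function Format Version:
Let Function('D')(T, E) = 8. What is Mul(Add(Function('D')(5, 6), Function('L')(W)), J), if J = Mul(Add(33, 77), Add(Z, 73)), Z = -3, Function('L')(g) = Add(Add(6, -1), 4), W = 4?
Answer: 130900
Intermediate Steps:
Function('L')(g) = 9 (Function('L')(g) = Add(5, 4) = 9)
J = 7700 (J = Mul(Add(33, 77), Add(-3, 73)) = Mul(110, 70) = 7700)
Mul(Add(Function('D')(5, 6), Function('L')(W)), J) = Mul(Add(8, 9), 7700) = Mul(17, 7700) = 130900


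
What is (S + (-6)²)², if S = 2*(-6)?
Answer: 576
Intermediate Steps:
S = -12
(S + (-6)²)² = (-12 + (-6)²)² = (-12 + 36)² = 24² = 576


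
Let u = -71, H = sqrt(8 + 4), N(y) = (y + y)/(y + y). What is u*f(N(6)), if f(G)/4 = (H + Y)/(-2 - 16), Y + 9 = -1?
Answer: -1420/9 + 284*sqrt(3)/9 ≈ -103.12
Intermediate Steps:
N(y) = 1 (N(y) = (2*y)/((2*y)) = (2*y)*(1/(2*y)) = 1)
H = 2*sqrt(3) (H = sqrt(12) = 2*sqrt(3) ≈ 3.4641)
Y = -10 (Y = -9 - 1 = -10)
f(G) = 20/9 - 4*sqrt(3)/9 (f(G) = 4*((2*sqrt(3) - 10)/(-2 - 16)) = 4*((-10 + 2*sqrt(3))/(-18)) = 4*((-10 + 2*sqrt(3))*(-1/18)) = 4*(5/9 - sqrt(3)/9) = 20/9 - 4*sqrt(3)/9)
u*f(N(6)) = -71*(20/9 - 4*sqrt(3)/9) = -1420/9 + 284*sqrt(3)/9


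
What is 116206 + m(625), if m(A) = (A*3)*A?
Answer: 1288081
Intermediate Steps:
m(A) = 3*A² (m(A) = (3*A)*A = 3*A²)
116206 + m(625) = 116206 + 3*625² = 116206 + 3*390625 = 116206 + 1171875 = 1288081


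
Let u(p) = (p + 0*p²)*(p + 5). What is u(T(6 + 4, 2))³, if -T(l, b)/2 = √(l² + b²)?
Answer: 84970496 - 10591360*√26 ≈ 3.0965e+7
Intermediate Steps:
T(l, b) = -2*√(b² + l²) (T(l, b) = -2*√(l² + b²) = -2*√(b² + l²))
u(p) = p*(5 + p) (u(p) = (p + 0)*(5 + p) = p*(5 + p))
u(T(6 + 4, 2))³ = ((-2*√(2² + (6 + 4)²))*(5 - 2*√(2² + (6 + 4)²)))³ = ((-2*√(4 + 10²))*(5 - 2*√(4 + 10²)))³ = ((-2*√(4 + 100))*(5 - 2*√(4 + 100)))³ = ((-4*√26)*(5 - 4*√26))³ = (-4*√26*(5 - 4*√26))³ = -1664*√26*(5 - 4*√26)³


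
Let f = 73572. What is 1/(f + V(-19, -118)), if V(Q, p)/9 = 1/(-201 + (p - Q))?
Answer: 100/7357197 ≈ 1.3592e-5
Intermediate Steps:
V(Q, p) = 9/(-201 + p - Q) (V(Q, p) = 9/(-201 + (p - Q)) = 9/(-201 + p - Q))
1/(f + V(-19, -118)) = 1/(73572 + 9/(-201 - 118 - 1*(-19))) = 1/(73572 + 9/(-201 - 118 + 19)) = 1/(73572 + 9/(-300)) = 1/(73572 + 9*(-1/300)) = 1/(73572 - 3/100) = 1/(7357197/100) = 100/7357197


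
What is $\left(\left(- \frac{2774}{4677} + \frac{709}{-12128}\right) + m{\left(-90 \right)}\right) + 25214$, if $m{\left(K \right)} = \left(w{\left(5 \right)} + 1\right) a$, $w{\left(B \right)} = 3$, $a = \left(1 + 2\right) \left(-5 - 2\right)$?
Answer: $\frac{1425403386215}{56722656} \approx 25129.0$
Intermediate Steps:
$a = -21$ ($a = 3 \left(-7\right) = -21$)
$m{\left(K \right)} = -84$ ($m{\left(K \right)} = \left(3 + 1\right) \left(-21\right) = 4 \left(-21\right) = -84$)
$\left(\left(- \frac{2774}{4677} + \frac{709}{-12128}\right) + m{\left(-90 \right)}\right) + 25214 = \left(\left(- \frac{2774}{4677} + \frac{709}{-12128}\right) - 84\right) + 25214 = \left(\left(\left(-2774\right) \frac{1}{4677} + 709 \left(- \frac{1}{12128}\right)\right) - 84\right) + 25214 = \left(\left(- \frac{2774}{4677} - \frac{709}{12128}\right) - 84\right) + 25214 = \left(- \frac{36959065}{56722656} - 84\right) + 25214 = - \frac{4801662169}{56722656} + 25214 = \frac{1425403386215}{56722656}$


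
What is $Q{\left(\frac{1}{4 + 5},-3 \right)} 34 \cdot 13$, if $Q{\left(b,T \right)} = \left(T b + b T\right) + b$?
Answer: $- \frac{2210}{9} \approx -245.56$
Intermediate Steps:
$Q{\left(b,T \right)} = b + 2 T b$ ($Q{\left(b,T \right)} = \left(T b + T b\right) + b = 2 T b + b = b + 2 T b$)
$Q{\left(\frac{1}{4 + 5},-3 \right)} 34 \cdot 13 = \frac{1 + 2 \left(-3\right)}{4 + 5} \cdot 34 \cdot 13 = \frac{1 - 6}{9} \cdot 34 \cdot 13 = \frac{1}{9} \left(-5\right) 34 \cdot 13 = \left(- \frac{5}{9}\right) 34 \cdot 13 = \left(- \frac{170}{9}\right) 13 = - \frac{2210}{9}$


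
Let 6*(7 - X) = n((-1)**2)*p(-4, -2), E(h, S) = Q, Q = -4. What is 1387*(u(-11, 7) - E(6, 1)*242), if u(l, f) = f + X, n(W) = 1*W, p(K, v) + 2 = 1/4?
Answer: 32698525/24 ≈ 1.3624e+6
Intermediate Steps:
E(h, S) = -4
p(K, v) = -7/4 (p(K, v) = -2 + 1/4 = -7/4)
n(W) = W
X = 175/24 (X = 7 - (-1)**2*(-7)/(6*4) = 7 - (-7)/(6*4) = 7 - 1/6*(-7/4) = 7 + 7/24 = 175/24 ≈ 7.2917)
u(l, f) = 175/24 + f (u(l, f) = f + 175/24 = 175/24 + f)
1387*(u(-11, 7) - E(6, 1)*242) = 1387*((175/24 + 7) - (-4)*242) = 1387*(343/24 - 1*(-968)) = 1387*(343/24 + 968) = 1387*(23575/24) = 32698525/24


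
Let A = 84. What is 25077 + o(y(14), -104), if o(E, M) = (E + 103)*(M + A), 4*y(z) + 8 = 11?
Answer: 23002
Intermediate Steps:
y(z) = 3/4 (y(z) = -2 + (1/4)*11 = -2 + 11/4 = 3/4)
o(E, M) = (84 + M)*(103 + E) (o(E, M) = (E + 103)*(M + 84) = (103 + E)*(84 + M) = (84 + M)*(103 + E))
25077 + o(y(14), -104) = 25077 + (8652 + 84*(3/4) + 103*(-104) + (3/4)*(-104)) = 25077 + (8652 + 63 - 10712 - 78) = 25077 - 2075 = 23002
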